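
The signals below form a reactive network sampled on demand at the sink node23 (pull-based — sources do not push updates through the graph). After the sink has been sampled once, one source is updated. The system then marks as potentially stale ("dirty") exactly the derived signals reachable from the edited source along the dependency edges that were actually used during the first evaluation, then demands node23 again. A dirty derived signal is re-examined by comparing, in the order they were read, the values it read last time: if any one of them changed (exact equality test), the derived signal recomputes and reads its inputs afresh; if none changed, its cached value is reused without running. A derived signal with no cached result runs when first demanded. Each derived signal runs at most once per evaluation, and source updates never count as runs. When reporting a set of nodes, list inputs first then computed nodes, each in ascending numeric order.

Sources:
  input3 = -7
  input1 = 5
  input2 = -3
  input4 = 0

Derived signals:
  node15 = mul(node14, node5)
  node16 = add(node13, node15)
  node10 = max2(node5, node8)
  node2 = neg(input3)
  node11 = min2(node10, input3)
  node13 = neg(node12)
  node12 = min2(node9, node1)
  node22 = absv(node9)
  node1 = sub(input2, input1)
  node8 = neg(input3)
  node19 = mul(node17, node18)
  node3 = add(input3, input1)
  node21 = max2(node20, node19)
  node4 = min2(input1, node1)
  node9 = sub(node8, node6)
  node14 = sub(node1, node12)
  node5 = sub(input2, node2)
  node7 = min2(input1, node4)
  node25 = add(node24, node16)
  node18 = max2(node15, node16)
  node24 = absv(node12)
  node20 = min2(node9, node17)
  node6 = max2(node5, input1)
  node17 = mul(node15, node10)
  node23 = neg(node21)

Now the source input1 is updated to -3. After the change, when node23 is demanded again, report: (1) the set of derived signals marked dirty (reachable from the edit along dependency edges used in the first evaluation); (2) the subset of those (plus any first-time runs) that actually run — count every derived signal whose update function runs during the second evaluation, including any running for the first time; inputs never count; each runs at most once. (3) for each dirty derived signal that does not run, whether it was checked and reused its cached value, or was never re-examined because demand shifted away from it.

Dirty set: node1, node6, node9, node12, node13, node14, node15, node16, node17, node18, node19, node20, node21, node23.
Run set: node1, node6, node9, node12, node13, node14, node16, node18, node19, node20 (10 run).
Re-examined without running (cache reused): node15, node17, node21, node23.
The important point: at node15 every value read last time is unchanged, so the dirty flag clears without a run.

Initial pass — values computed on the first demand:
  node1 = sub(-3, 5) = -8
  node2 = neg(-7) = 7
  node5 = sub(-3, 7) = -10
  node6 = max2(-10, 5) = 5
  node8 = neg(-7) = 7
  node9 = sub(7, 5) = 2
  node10 = max2(-10, 7) = 7
  node12 = min2(2, -8) = -8
  node13 = neg(-8) = 8
  node14 = sub(-8, -8) = 0
  node15 = mul(0, -10) = 0
  node16 = add(8, 0) = 8
  node17 = mul(0, 7) = 0
  node18 = max2(0, 8) = 8
  node19 = mul(0, 8) = 0
  node20 = min2(2, 0) = 0
  node21 = max2(0, 0) = 0
  node23 = neg(0) = 0

Second demand — change propagation:
  node1: re-runs because input1 5->-3; new result 0.
  node6: re-runs because input1 5->-3; new result -3.
  node9: re-runs because node6 5->-3; new result 10.
  node12: re-runs because node9 2->10; node1 -8->0; new result 0.
  node13: re-runs because node12 -8->0; new result 0.
  node14: re-runs because node1 -8->0; node12 -8->0; new result 0 (unchanged).
  node15: re-examined; everything it read last time is the same (node14 unchanged, node5 unchanged) — cache 0 kept, no run.
  node16: re-runs because node13 8->0; new result 0.
  node17: re-examined; everything it read last time is the same (node15 unchanged, node10 unchanged) — cache 0 kept, no run.
  node18: re-runs because node16 8->0; new result 0.
  node19: re-runs because node18 8->0; new result 0 (unchanged).
  node20: re-runs because node9 2->10; new result 0 (unchanged).
  node21: re-examined; everything it read last time is the same (node20 unchanged, node19 unchanged) — cache 0 kept, no run.
  node23: re-examined; everything it read last time is the same (node21 unchanged) — cache 0 kept, no run.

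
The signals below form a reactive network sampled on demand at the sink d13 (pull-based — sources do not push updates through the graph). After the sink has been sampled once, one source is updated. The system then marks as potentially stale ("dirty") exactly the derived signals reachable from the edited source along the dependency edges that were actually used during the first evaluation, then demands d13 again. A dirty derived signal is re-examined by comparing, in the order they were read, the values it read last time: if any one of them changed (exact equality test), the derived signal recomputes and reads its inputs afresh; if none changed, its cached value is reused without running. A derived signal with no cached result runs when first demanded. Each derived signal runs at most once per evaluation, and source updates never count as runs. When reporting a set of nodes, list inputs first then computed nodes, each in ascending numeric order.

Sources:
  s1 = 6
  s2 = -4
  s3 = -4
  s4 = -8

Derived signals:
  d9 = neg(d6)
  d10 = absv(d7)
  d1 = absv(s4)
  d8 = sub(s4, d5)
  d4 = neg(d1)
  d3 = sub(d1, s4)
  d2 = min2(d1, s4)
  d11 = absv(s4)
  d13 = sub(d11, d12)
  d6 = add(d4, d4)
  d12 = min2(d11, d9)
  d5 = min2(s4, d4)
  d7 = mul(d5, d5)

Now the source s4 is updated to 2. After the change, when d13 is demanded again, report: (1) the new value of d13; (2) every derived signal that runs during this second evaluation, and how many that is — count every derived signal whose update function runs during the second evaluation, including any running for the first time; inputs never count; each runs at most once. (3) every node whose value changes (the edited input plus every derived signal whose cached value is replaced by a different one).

d13 now evaluates to 0.
Run set: d1, d4, d6, d9, d11, d12, d13 (7 run).
Changed values: s4, d1, d4, d6, d9, d11, d12.

Initial pass — values computed on the first demand:
  d1 = absv(-8) = 8
  d4 = neg(8) = -8
  d6 = add(-8, -8) = -16
  d9 = neg(-16) = 16
  d11 = absv(-8) = 8
  d12 = min2(8, 16) = 8
  d13 = sub(8, 8) = 0

Second demand — change propagation:
  d1: re-runs because s4 -8->2; new result 2.
  d4: re-runs because d1 8->2; new result -2.
  d6: re-runs because d4 -8->-2; d4 -8->-2; new result -4.
  d9: re-runs because d6 -16->-4; new result 4.
  d11: re-runs because s4 -8->2; new result 2.
  d12: re-runs because d11 8->2; d9 16->4; new result 2.
  d13: re-runs because d11 8->2; d12 8->2; new result 0 (unchanged).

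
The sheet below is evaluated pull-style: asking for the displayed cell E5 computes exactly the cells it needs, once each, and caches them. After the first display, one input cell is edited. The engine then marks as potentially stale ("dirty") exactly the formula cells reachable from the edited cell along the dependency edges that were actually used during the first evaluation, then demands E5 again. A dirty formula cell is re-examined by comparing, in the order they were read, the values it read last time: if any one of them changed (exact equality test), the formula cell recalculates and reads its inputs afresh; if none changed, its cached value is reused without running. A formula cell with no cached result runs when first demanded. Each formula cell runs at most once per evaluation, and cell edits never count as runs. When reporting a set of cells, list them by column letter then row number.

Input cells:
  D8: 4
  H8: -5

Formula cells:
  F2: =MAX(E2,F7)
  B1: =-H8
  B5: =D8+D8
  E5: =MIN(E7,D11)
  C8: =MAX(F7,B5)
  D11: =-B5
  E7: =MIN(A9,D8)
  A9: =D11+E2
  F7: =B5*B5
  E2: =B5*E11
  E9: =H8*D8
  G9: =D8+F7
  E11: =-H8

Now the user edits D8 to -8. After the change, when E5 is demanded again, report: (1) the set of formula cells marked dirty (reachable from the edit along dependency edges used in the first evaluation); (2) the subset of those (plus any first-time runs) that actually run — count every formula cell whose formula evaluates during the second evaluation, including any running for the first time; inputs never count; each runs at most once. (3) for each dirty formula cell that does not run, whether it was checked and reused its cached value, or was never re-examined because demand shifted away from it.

First demand of the output computes:
  B5 = 4 + 4 = 8
  D11 = -(8) = -8
  E11 = -(-5) = 5
  E2 = 8 * 5 = 40
  A9 = -8 + 40 = 32
  E7 = MIN(32, 4) = 4
  E5 = MIN(4, -8) = -8

After the edit, cleaning proceeds:
  B5: a read changed (D8 4->-8; D8 4->-8) — executes, giving -16.
  D11: a read changed (B5 8->-16) — executes, giving 16.
  E2: a read changed (B5 8->-16) — executes, giving -80.
  A9: a read changed (D11 -8->16; E2 40->-80) — executes, giving -64.
  E7: a read changed (A9 32->-64; D8 4->-8) — executes, giving -64.
  E5: a read changed (E7 4->-64; D11 -8->16) — executes, giving -64.

The edit dirties: A9, B5, D11, E2, E5, E7.
6 formula cells run: A9, B5, D11, E2, E5, E7.
No dirty formula cell escaped a run.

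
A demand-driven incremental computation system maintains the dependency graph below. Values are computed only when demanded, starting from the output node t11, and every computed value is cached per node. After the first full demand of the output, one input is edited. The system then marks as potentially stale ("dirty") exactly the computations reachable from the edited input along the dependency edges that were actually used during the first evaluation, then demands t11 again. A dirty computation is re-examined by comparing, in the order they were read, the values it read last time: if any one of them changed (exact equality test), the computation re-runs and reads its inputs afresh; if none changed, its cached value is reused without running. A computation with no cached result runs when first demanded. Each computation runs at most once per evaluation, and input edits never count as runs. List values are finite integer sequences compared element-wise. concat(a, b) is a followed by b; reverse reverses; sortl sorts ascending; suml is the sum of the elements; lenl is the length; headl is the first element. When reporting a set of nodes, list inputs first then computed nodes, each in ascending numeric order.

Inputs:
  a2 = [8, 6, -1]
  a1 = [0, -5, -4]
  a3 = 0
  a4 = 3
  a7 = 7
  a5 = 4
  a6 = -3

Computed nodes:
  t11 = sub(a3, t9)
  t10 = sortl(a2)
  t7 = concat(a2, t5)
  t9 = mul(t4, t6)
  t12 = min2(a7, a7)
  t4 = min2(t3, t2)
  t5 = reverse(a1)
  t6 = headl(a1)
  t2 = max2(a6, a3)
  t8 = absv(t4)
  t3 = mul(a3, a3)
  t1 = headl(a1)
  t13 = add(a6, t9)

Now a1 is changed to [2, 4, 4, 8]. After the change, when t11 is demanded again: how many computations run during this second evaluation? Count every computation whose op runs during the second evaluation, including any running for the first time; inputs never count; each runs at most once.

Computations that run: t6, t9 — 2 in total.
Key observation: the change is absorbed at t9 — it re-runs but produces the same value, and the output's value is unchanged.

First evaluation (everything demanded from the output):
  t2 = max2(-3, 0) = 0
  t3 = mul(0, 0) = 0
  t4 = min2(0, 0) = 0
  t6 = headl([0, -5, -4]) = 0
  t9 = mul(0, 0) = 0
  t11 = sub(0, 0) = 0

Propagation after the edit:
  t6: runs — a1 [0, -5, -4]->[2, 4, 4, 8]; result 2.
  t9: runs — t6 0->2; result 0 (same value as before).
  t11: checked — values it read are unchanged (a3 unchanged, t9 unchanged); reused cached 0 without running.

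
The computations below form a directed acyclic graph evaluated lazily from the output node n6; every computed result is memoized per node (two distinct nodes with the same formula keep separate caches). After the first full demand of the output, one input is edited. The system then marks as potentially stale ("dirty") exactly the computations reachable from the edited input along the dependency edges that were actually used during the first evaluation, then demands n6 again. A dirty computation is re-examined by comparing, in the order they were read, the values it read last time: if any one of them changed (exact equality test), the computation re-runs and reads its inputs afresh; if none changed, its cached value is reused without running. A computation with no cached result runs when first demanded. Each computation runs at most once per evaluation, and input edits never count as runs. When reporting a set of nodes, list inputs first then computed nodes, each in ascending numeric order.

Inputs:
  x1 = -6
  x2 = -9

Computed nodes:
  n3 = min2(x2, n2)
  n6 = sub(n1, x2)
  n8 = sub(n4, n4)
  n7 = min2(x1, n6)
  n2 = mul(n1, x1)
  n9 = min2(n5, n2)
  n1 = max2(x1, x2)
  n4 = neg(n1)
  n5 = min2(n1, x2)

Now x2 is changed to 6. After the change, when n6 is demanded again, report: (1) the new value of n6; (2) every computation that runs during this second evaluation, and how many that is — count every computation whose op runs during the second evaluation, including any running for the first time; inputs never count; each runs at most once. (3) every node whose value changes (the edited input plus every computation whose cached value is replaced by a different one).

First demand of the output computes:
  n1 = max2(-6, -9) = -6
  n6 = sub(-6, -9) = 3

After the edit, cleaning proceeds:
  n1: a read changed (x2 -9->6) — executes, giving 6.
  n6: a read changed (n1 -6->6; x2 -9->6) — executes, giving 0.

Demanding n6 again yields 0.
2 computations run: n1, n6.
The nodes whose values change: x2, n1, n6.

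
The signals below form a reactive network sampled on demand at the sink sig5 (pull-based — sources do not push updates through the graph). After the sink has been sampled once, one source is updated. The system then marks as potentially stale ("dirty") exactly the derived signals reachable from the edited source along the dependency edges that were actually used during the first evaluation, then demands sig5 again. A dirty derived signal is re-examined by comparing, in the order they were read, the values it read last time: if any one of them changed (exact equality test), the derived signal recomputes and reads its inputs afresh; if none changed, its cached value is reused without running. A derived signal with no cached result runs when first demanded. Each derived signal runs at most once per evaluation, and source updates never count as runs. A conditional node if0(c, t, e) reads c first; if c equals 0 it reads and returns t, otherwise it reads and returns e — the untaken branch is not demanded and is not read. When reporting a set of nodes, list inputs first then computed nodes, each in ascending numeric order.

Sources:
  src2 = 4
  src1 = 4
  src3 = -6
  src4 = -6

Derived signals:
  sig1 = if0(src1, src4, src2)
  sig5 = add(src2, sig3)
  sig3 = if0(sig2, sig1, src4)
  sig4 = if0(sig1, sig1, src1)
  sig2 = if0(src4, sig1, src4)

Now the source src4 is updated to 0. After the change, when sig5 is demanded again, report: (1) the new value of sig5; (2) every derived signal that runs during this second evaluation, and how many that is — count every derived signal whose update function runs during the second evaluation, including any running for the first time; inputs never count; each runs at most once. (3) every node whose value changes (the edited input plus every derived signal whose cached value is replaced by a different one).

Initial pass — values computed on the first demand:
  sig2 = if0(src4=-6 -> else branch src4) = -6
  sig3 = if0(sig2=-6 -> else branch src4) = -6
  sig5 = add(4, -6) = -2

Second demand — change propagation:
  sig1: newly demanded (no cache) — executes and yields 4.
  sig2: re-runs because src4 -6->0; src4 -6->0; new result 4.
  sig3: re-runs because sig2 -6->4; src4 -6->0; new result 0.
  sig5: re-runs because sig3 -6->0; new result 4.

The important point: the flipped condition pulls in fresh nodes; sig1 runs for the first time.

sig5 now evaluates to 4.
Run set: sig1, sig2, sig3, sig5 (4 run).
Changed values: src4, sig2, sig3, sig5.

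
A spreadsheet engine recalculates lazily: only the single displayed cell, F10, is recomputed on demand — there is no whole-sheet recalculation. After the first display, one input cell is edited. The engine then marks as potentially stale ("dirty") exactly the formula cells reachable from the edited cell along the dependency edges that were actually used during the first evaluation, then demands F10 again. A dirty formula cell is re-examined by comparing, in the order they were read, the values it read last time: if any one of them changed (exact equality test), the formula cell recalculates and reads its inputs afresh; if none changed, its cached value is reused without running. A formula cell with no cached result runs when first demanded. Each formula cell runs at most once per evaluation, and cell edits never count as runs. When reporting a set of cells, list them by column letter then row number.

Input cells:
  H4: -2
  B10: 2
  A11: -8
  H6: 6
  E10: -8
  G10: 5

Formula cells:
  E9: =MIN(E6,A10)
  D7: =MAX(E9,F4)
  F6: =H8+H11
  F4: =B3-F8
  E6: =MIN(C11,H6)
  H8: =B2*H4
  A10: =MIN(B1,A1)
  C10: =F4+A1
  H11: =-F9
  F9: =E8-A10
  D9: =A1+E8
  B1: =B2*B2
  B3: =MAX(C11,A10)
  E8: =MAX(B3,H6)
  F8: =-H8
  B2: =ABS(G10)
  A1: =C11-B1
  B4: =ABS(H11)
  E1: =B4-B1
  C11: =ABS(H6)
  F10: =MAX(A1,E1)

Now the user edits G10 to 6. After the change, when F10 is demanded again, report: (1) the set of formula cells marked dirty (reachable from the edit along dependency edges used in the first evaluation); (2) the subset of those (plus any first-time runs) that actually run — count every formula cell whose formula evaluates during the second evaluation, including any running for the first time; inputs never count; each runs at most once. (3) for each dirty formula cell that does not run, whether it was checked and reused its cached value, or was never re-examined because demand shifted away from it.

Marked dirty: A1, A10, B1, B2, B3, B4, E1, E8, F9, F10, H11.
Formula cells that run: A1, A10, B1, B2, B3, B4, E1, F9, F10, H11 — 10 in total.
Checked but reused from cache: E8.
Key observation: the cutoff stops propagation at E8 — its inputs' values are unchanged, so it reuses its cache.

First evaluation (everything demanded from the output):
  B2 = ABS(5) = 5
  B1 = 5 * 5 = 25
  C11 = ABS(6) = 6
  A1 = 6 - 25 = -19
  A10 = MIN(25, -19) = -19
  B3 = MAX(6, -19) = 6
  E8 = MAX(6, 6) = 6
  F9 = 6 - -19 = 25
  H11 = -(25) = -25
  B4 = ABS(-25) = 25
  E1 = 25 - 25 = 0
  F10 = MAX(-19, 0) = 0

Propagation after the edit:
  B2: runs — G10 5->6; result 6.
  B1: runs — B2 5->6; B2 5->6; result 36.
  A1: runs — B1 25->36; result -30.
  A10: runs — B1 25->36; A1 -19->-30; result -30.
  B3: runs — A10 -19->-30; result 6 (same value as before).
  E8: checked — values it read are unchanged (B3 unchanged, H6 unchanged); reused cached 6 without running.
  F9: runs — A10 -19->-30; result 36.
  H11: runs — F9 25->36; result -36.
  B4: runs — H11 -25->-36; result 36.
  E1: runs — B4 25->36; B1 25->36; result 0 (same value as before).
  F10: runs — A1 -19->-30; result 0 (same value as before).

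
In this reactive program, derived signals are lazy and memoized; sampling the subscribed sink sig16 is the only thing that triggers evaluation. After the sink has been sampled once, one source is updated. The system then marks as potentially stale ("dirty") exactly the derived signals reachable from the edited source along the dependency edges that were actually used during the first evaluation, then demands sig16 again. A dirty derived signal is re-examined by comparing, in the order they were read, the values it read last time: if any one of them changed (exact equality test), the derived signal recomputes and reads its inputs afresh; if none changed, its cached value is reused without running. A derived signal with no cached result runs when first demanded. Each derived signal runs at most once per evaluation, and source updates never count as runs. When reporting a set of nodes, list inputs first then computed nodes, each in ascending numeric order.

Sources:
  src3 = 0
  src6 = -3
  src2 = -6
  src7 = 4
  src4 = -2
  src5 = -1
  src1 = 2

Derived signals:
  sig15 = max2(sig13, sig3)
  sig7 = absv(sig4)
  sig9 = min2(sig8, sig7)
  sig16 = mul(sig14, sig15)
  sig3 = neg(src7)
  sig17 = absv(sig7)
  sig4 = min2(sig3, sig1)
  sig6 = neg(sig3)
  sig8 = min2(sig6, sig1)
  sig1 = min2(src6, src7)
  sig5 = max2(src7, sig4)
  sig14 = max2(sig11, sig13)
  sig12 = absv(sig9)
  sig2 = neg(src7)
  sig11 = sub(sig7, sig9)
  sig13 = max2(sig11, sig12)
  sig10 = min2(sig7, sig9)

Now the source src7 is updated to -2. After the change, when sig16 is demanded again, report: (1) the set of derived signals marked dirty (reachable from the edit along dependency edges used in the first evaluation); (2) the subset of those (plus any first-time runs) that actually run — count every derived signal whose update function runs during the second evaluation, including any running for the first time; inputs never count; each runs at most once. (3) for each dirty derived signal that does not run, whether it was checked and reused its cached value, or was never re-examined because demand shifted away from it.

The edit dirties: sig1, sig3, sig4, sig6, sig7, sig8, sig9, sig11, sig12, sig13, sig14, sig15, sig16.
12 derived signals run: sig1, sig3, sig4, sig6, sig7, sig8, sig9, sig11, sig13, sig14, sig15, sig16.
Cache hits after checking: sig12.
Note where the cutoff bites: sig12 is checked, finds nothing changed, and keeps its cache.

First demand of the output computes:
  sig1 = min2(-3, 4) = -3
  sig3 = neg(4) = -4
  sig4 = min2(-4, -3) = -4
  sig6 = neg(-4) = 4
  sig7 = absv(-4) = 4
  sig8 = min2(4, -3) = -3
  sig9 = min2(-3, 4) = -3
  sig11 = sub(4, -3) = 7
  sig12 = absv(-3) = 3
  sig13 = max2(7, 3) = 7
  sig14 = max2(7, 7) = 7
  sig15 = max2(7, -4) = 7
  sig16 = mul(7, 7) = 49

After the edit, cleaning proceeds:
  sig1: a read changed (src7 4->-2) — executes, giving -3 — identical to its old value.
  sig3: a read changed (src7 4->-2) — executes, giving 2.
  sig4: a read changed (sig3 -4->2) — executes, giving -3.
  sig6: a read changed (sig3 -4->2) — executes, giving -2.
  sig7: a read changed (sig4 -4->-3) — executes, giving 3.
  sig8: a read changed (sig6 4->-2) — executes, giving -3 — identical to its old value.
  sig9: a read changed (sig7 4->3) — executes, giving -3 — identical to its old value.
  sig11: a read changed (sig7 4->3) — executes, giving 6.
  sig12: dirty, but its reads are unchanged (sig9 unchanged); cached 3 stands.
  sig13: a read changed (sig11 7->6) — executes, giving 6.
  sig14: a read changed (sig11 7->6; sig13 7->6) — executes, giving 6.
  sig15: a read changed (sig13 7->6; sig3 -4->2) — executes, giving 6.
  sig16: a read changed (sig14 7->6; sig15 7->6) — executes, giving 36.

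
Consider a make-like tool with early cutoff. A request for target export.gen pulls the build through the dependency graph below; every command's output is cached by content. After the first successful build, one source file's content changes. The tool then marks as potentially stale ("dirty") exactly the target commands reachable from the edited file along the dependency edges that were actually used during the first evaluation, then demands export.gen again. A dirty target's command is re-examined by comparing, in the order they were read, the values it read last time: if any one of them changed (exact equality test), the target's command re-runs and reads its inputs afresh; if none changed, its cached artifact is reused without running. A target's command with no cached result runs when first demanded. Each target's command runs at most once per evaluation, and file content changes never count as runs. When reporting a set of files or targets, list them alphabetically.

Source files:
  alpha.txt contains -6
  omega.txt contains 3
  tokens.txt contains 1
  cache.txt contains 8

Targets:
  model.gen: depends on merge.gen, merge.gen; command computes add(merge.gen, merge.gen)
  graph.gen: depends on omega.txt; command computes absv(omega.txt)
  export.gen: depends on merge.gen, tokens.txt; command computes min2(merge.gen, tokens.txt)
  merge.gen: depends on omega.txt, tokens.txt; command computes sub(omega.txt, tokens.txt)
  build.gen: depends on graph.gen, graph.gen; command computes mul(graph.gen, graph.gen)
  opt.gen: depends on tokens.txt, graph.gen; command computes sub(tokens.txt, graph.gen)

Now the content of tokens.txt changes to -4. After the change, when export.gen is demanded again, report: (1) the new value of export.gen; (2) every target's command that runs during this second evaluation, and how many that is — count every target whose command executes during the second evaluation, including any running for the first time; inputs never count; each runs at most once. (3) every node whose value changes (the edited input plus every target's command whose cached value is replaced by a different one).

First demand of the output computes:
  merge.gen = sub(3, 1) = 2
  export.gen = min2(2, 1) = 1

After the edit, cleaning proceeds:
  merge.gen: a read changed (tokens.txt 1->-4) — executes, giving 7.
  export.gen: a read changed (merge.gen 2->7; tokens.txt 1->-4) — executes, giving -4.

Demanding export.gen again yields -4.
2 target commands run: export.gen, merge.gen.
The nodes whose values change: export.gen, merge.gen, tokens.txt.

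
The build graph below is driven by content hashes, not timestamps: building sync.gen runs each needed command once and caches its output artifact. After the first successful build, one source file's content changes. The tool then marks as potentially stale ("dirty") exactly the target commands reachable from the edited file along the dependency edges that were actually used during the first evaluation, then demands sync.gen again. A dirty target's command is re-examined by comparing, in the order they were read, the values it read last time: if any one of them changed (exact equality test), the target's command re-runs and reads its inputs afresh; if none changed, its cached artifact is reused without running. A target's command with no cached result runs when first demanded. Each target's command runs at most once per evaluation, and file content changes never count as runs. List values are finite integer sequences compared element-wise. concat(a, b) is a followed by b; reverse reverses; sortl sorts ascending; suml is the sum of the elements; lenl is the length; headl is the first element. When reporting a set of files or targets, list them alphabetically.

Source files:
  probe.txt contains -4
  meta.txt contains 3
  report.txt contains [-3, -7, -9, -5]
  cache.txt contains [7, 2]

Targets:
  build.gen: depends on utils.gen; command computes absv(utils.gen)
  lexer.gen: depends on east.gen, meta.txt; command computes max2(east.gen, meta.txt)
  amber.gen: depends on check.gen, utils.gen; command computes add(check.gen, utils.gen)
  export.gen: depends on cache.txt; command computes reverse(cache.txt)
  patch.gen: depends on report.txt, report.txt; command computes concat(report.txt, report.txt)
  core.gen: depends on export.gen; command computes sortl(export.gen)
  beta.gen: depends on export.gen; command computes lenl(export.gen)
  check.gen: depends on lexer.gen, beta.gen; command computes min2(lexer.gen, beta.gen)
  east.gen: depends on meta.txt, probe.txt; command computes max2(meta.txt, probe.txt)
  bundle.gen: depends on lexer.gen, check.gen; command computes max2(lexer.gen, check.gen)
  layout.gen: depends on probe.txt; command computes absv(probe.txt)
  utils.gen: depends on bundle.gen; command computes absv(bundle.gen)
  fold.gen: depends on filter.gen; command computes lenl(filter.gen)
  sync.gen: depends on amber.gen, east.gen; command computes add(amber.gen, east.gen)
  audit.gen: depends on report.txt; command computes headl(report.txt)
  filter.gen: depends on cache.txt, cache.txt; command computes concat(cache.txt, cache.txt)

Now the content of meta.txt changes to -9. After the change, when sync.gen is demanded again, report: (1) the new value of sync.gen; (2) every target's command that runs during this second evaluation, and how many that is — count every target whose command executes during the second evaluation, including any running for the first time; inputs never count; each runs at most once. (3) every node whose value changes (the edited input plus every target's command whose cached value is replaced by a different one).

sync.gen now evaluates to -4.
Run set: amber.gen, bundle.gen, check.gen, east.gen, lexer.gen, sync.gen, utils.gen (7 run).
Changed values: amber.gen, bundle.gen, check.gen, east.gen, lexer.gen, meta.txt, sync.gen, utils.gen.

Initial pass — values computed on the first demand:
  east.gen = max2(3, -4) = 3
  export.gen = reverse([7, 2]) = [2, 7]
  beta.gen = lenl([2, 7]) = 2
  lexer.gen = max2(3, 3) = 3
  check.gen = min2(3, 2) = 2
  bundle.gen = max2(3, 2) = 3
  utils.gen = absv(3) = 3
  amber.gen = add(2, 3) = 5
  sync.gen = add(5, 3) = 8

Second demand — change propagation:
  east.gen: re-runs because meta.txt 3->-9; new result -4.
  lexer.gen: re-runs because east.gen 3->-4; meta.txt 3->-9; new result -4.
  check.gen: re-runs because lexer.gen 3->-4; new result -4.
  bundle.gen: re-runs because lexer.gen 3->-4; check.gen 2->-4; new result -4.
  utils.gen: re-runs because bundle.gen 3->-4; new result 4.
  amber.gen: re-runs because check.gen 2->-4; utils.gen 3->4; new result 0.
  sync.gen: re-runs because amber.gen 5->0; east.gen 3->-4; new result -4.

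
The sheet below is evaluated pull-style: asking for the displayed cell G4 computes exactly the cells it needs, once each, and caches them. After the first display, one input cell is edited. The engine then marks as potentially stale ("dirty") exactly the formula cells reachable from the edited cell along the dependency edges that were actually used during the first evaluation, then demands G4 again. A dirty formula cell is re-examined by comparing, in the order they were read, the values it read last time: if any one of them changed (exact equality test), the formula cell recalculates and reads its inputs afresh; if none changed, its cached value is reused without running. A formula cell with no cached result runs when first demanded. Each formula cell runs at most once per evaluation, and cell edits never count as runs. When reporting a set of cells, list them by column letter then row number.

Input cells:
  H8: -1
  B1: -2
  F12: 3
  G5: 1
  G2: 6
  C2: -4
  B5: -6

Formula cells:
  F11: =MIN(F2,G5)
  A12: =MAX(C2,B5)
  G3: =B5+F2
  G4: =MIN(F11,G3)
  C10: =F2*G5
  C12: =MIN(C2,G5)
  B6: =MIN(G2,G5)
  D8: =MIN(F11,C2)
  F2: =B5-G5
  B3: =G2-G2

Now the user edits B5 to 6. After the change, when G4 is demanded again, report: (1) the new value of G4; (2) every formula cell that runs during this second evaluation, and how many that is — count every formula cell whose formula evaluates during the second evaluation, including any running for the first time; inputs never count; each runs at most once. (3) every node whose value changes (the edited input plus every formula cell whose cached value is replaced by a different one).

First demand of the output computes:
  F2 = -6 - 1 = -7
  F11 = MIN(-7, 1) = -7
  G3 = -6 + -7 = -13
  G4 = MIN(-7, -13) = -13

After the edit, cleaning proceeds:
  F2: a read changed (B5 -6->6) — executes, giving 5.
  F11: a read changed (F2 -7->5) — executes, giving 1.
  G3: a read changed (B5 -6->6; F2 -7->5) — executes, giving 11.
  G4: a read changed (F11 -7->1; G3 -13->11) — executes, giving 1.

Demanding G4 again yields 1.
4 formula cells run: F2, F11, G3, G4.
The nodes whose values change: B5, F2, F11, G3, G4.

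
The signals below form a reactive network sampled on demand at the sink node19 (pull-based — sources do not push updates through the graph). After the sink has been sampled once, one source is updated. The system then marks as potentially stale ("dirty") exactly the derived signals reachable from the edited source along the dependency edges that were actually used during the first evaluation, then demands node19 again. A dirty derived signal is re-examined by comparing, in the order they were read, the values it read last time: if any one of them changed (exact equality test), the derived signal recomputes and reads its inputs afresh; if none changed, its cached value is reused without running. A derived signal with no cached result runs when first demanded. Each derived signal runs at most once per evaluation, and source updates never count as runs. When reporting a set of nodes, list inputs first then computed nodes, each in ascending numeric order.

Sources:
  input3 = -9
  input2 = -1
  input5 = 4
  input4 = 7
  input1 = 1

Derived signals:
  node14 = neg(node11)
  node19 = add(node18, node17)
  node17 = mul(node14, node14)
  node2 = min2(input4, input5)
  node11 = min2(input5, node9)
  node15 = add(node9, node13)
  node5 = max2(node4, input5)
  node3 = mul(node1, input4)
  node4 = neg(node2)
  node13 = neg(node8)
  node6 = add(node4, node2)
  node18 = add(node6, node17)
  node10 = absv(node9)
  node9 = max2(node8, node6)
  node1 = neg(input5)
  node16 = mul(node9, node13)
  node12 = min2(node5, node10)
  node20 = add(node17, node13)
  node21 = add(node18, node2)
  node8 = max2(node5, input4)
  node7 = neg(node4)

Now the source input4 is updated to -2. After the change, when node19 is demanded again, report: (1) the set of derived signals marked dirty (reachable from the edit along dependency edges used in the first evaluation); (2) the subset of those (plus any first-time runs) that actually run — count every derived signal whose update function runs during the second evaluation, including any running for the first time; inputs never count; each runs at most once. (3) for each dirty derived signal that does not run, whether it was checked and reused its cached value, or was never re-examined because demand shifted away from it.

Dirty set: node2, node4, node5, node6, node8, node9, node11, node14, node17, node18, node19.
Run set: node2, node4, node5, node6, node8, node9, node11 (7 run).
Re-examined without running (cache reused): node14, node17, node18, node19.
The important point: at node14 every value read last time is unchanged, so the dirty flag clears without a run.

Initial pass — values computed on the first demand:
  node2 = min2(7, 4) = 4
  node4 = neg(4) = -4
  node5 = max2(-4, 4) = 4
  node6 = add(-4, 4) = 0
  node8 = max2(4, 7) = 7
  node9 = max2(7, 0) = 7
  node11 = min2(4, 7) = 4
  node14 = neg(4) = -4
  node17 = mul(-4, -4) = 16
  node18 = add(0, 16) = 16
  node19 = add(16, 16) = 32

Second demand — change propagation:
  node2: re-runs because input4 7->-2; new result -2.
  node4: re-runs because node2 4->-2; new result 2.
  node5: re-runs because node4 -4->2; new result 4 (unchanged).
  node6: re-runs because node4 -4->2; node2 4->-2; new result 0 (unchanged).
  node8: re-runs because input4 7->-2; new result 4.
  node9: re-runs because node8 7->4; new result 4.
  node11: re-runs because node9 7->4; new result 4 (unchanged).
  node14: re-examined; everything it read last time is the same (node11 unchanged) — cache -4 kept, no run.
  node17: re-examined; everything it read last time is the same (node14 unchanged, node14 unchanged) — cache 16 kept, no run.
  node18: re-examined; everything it read last time is the same (node6 unchanged, node17 unchanged) — cache 16 kept, no run.
  node19: re-examined; everything it read last time is the same (node18 unchanged, node17 unchanged) — cache 32 kept, no run.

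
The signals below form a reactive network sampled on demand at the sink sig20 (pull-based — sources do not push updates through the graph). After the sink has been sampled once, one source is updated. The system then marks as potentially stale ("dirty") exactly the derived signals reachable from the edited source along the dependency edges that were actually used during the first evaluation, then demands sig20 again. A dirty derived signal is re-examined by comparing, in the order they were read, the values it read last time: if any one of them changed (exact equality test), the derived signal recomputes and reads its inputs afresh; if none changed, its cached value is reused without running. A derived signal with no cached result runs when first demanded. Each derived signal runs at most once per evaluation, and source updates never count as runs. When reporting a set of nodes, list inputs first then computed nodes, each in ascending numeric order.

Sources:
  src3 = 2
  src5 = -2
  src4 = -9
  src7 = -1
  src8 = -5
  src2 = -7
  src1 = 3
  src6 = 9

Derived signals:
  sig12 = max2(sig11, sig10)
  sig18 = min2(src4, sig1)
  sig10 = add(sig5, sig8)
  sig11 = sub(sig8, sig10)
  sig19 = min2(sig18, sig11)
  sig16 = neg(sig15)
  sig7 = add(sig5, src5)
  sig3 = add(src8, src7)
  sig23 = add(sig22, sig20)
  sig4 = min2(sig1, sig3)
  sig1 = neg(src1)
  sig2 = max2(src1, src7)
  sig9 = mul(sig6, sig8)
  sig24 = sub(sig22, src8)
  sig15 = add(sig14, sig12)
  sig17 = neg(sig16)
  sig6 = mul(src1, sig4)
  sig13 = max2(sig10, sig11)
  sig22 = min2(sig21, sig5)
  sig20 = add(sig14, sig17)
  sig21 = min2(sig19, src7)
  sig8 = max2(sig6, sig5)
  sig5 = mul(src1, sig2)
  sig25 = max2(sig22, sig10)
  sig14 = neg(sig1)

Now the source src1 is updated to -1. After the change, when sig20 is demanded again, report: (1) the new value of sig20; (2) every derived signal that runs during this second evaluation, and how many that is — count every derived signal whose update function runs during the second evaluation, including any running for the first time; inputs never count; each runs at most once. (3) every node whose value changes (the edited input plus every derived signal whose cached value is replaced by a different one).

sig20 now evaluates to 5.
Run set: sig1, sig2, sig4, sig5, sig6, sig8, sig10, sig11, sig12, sig14, sig15, sig16, sig17, sig20 (14 run).
Changed values: src1, sig1, sig2, sig5, sig6, sig8, sig10, sig11, sig12, sig14, sig15, sig16, sig17, sig20.

Initial pass — values computed on the first demand:
  sig1 = neg(3) = -3
  sig2 = max2(3, -1) = 3
  sig3 = add(-5, -1) = -6
  sig4 = min2(-3, -6) = -6
  sig5 = mul(3, 3) = 9
  sig6 = mul(3, -6) = -18
  sig8 = max2(-18, 9) = 9
  sig10 = add(9, 9) = 18
  sig11 = sub(9, 18) = -9
  sig12 = max2(-9, 18) = 18
  sig14 = neg(-3) = 3
  sig15 = add(3, 18) = 21
  sig16 = neg(21) = -21
  sig17 = neg(-21) = 21
  sig20 = add(3, 21) = 24

Second demand — change propagation:
  sig1: re-runs because src1 3->-1; new result 1.
  sig2: re-runs because src1 3->-1; new result -1.
  sig4: re-runs because sig1 -3->1; new result -6 (unchanged).
  sig5: re-runs because src1 3->-1; sig2 3->-1; new result 1.
  sig6: re-runs because src1 3->-1; new result 6.
  sig8: re-runs because sig6 -18->6; sig5 9->1; new result 6.
  sig10: re-runs because sig5 9->1; sig8 9->6; new result 7.
  sig11: re-runs because sig8 9->6; sig10 18->7; new result -1.
  sig12: re-runs because sig11 -9->-1; sig10 18->7; new result 7.
  sig14: re-runs because sig1 -3->1; new result -1.
  sig15: re-runs because sig14 3->-1; sig12 18->7; new result 6.
  sig16: re-runs because sig15 21->6; new result -6.
  sig17: re-runs because sig16 -21->-6; new result 6.
  sig20: re-runs because sig14 3->-1; sig17 21->6; new result 5.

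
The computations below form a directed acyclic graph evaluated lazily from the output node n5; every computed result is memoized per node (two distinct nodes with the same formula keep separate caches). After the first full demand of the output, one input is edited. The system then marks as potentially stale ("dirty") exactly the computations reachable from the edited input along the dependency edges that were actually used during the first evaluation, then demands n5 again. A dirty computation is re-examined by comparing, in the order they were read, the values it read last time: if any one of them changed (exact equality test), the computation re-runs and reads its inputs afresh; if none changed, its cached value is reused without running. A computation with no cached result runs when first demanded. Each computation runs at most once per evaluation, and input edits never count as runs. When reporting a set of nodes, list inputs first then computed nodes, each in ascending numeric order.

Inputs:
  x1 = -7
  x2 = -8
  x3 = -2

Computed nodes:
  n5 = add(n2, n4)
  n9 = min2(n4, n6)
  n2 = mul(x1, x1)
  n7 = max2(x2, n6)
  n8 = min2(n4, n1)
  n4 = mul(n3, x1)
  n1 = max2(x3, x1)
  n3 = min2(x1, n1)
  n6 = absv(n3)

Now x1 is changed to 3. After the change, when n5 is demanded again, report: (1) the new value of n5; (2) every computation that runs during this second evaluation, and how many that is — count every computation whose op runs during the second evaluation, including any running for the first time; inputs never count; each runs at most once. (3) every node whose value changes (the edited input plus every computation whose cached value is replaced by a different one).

Demanding n5 again yields 18.
5 computations run: n1, n2, n3, n4, n5.
The nodes whose values change: x1, n1, n2, n3, n4, n5.

First demand of the output computes:
  n1 = max2(-2, -7) = -2
  n2 = mul(-7, -7) = 49
  n3 = min2(-7, -2) = -7
  n4 = mul(-7, -7) = 49
  n5 = add(49, 49) = 98

After the edit, cleaning proceeds:
  n1: a read changed (x1 -7->3) — executes, giving 3.
  n2: a read changed (x1 -7->3; x1 -7->3) — executes, giving 9.
  n3: a read changed (x1 -7->3; n1 -2->3) — executes, giving 3.
  n4: a read changed (n3 -7->3; x1 -7->3) — executes, giving 9.
  n5: a read changed (n2 49->9; n4 49->9) — executes, giving 18.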